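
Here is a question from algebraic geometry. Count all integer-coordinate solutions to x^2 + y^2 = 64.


Systematically check integer values of x where x^2 <= 64.
For each valid x, check if 64 - x^2 is a perfect square.
x=0: 64 - 0 = 64, sqrt = 8 (valid)
x=8: 64 - 64 = 0, sqrt = 0 (valid)
Total integer solutions found: 4

4


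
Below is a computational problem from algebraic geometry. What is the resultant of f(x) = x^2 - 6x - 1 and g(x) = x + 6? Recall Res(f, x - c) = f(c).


For Res(f, x - c), we evaluate f at x = c.
f(-6) = (-6)^2 - 6*(-6) - 1
= 36 + 36 - 1
= 72 - 1 = 71
Res(f, g) = 71

71


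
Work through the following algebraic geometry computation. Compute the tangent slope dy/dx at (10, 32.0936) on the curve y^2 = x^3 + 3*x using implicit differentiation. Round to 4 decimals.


Using implicit differentiation of y^2 = x^3 + 3*x:
2y * dy/dx = 3x^2 + 3
dy/dx = (3x^2 + 3)/(2y)
Numerator: 3*10^2 + 3 = 303
Denominator: 2*32.0936 = 64.1872
dy/dx = 303/64.1872 = 4.7206

4.7206


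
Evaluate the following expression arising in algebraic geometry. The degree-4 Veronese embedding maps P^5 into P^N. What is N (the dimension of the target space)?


The Veronese embedding v_d: P^n -> P^N maps each point to all
degree-d monomials in n+1 homogeneous coordinates.
N = C(n+d, d) - 1
N = C(5+4, 4) - 1
N = C(9, 4) - 1
C(9, 4) = 126
N = 126 - 1 = 125

125


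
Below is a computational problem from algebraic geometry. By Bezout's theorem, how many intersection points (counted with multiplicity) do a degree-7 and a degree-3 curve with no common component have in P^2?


Bezout's theorem states the intersection count equals the product of degrees.
Intersection count = 7 * 3 = 21

21


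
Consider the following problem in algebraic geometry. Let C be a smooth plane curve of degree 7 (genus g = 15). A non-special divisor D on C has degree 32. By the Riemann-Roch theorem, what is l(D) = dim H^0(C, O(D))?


First, compute the genus of a smooth plane curve of degree 7:
g = (d-1)(d-2)/2 = (7-1)(7-2)/2 = 15
For a non-special divisor D (i.e., h^1(D) = 0), Riemann-Roch gives:
l(D) = deg(D) - g + 1
Since deg(D) = 32 >= 2g - 1 = 29, D is non-special.
l(D) = 32 - 15 + 1 = 18

18


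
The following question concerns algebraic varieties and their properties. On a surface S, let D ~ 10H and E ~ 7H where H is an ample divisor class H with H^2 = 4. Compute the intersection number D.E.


Using bilinearity of the intersection pairing on a surface S:
(aH).(bH) = ab * (H.H)
We have H^2 = 4.
D.E = (10H).(7H) = 10*7*4
= 70*4
= 280

280


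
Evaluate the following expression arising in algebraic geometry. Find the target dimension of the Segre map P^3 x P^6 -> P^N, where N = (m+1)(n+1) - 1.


The Segre embedding maps P^m x P^n into P^N via
all products of coordinates from each factor.
N = (m+1)(n+1) - 1
N = (3+1)(6+1) - 1
N = 4*7 - 1
N = 28 - 1 = 27

27


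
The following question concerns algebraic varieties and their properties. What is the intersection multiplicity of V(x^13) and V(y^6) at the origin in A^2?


The intersection multiplicity of V(x^a) and V(y^b) at the origin is:
I(O; V(x^13), V(y^6)) = dim_k(k[x,y]/(x^13, y^6))
A basis for k[x,y]/(x^13, y^6) is the set of monomials x^i * y^j
where 0 <= i < 13 and 0 <= j < 6.
The number of such monomials is 13 * 6 = 78

78


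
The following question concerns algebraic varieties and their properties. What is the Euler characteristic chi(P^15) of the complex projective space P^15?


The complex projective space P^15 has one cell in each even real dimension 0, 2, ..., 30.
The cohomology groups are H^{2k}(P^15) = Z for k = 0,...,15, and 0 otherwise.
Euler characteristic = sum of Betti numbers = 1 per even-dimensional cohomology group.
chi(P^15) = 15 + 1 = 16

16


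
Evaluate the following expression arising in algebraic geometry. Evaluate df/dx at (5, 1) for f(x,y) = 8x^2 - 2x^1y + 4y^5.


df/dx = 2*8*x^1 + 1*(-2)*x^0*y
At (5,1): 2*8*5^1 + 1*(-2)*5^0*1
= 80 - 2
= 78

78


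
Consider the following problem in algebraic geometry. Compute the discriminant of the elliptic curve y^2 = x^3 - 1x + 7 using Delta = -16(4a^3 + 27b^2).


Compute each component:
4a^3 = 4*(-1)^3 = 4*(-1) = -4
27b^2 = 27*7^2 = 27*49 = 1323
4a^3 + 27b^2 = -4 + 1323 = 1319
Delta = -16*1319 = -21104

-21104


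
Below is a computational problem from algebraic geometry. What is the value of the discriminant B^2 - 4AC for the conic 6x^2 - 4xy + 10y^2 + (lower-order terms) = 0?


The discriminant of a conic Ax^2 + Bxy + Cy^2 + ... = 0 is B^2 - 4AC.
B^2 = (-4)^2 = 16
4AC = 4*6*10 = 240
Discriminant = 16 - 240 = -224

-224


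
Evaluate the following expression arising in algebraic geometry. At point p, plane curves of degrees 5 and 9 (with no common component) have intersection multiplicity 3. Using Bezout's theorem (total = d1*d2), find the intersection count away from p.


By Bezout's theorem, the total intersection number is d1 * d2.
Total = 5 * 9 = 45
Intersection multiplicity at p = 3
Remaining intersections = 45 - 3 = 42

42


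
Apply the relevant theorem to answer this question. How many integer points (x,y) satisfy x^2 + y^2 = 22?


Systematically check integer values of x where x^2 <= 22.
For each valid x, check if 22 - x^2 is a perfect square.
Total integer solutions found: 0

0


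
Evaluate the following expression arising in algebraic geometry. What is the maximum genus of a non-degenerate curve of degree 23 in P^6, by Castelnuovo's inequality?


Castelnuovo's bound: write d - 1 = m(r-1) + epsilon with 0 <= epsilon < r-1.
d - 1 = 23 - 1 = 22
r - 1 = 6 - 1 = 5
22 = 4*5 + 2, so m = 4, epsilon = 2
pi(d, r) = m(m-1)(r-1)/2 + m*epsilon
= 4*3*5/2 + 4*2
= 60/2 + 8
= 30 + 8 = 38

38


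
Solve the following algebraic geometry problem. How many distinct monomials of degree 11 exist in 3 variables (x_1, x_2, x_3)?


The number of degree-11 monomials in 3 variables is C(d+n-1, n-1).
= C(11+3-1, 3-1) = C(13, 2)
= 78

78


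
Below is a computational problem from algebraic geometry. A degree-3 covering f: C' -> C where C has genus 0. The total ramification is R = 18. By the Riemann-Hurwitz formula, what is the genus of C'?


Riemann-Hurwitz formula: 2g' - 2 = d(2g - 2) + R
Given: d = 3, g = 0, R = 18
2g' - 2 = 3*(2*0 - 2) + 18
2g' - 2 = 3*(-2) + 18
2g' - 2 = -6 + 18 = 12
2g' = 14
g' = 7

7


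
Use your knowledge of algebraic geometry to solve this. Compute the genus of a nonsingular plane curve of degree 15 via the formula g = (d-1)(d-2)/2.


Using the genus formula for smooth plane curves:
g = (d-1)(d-2)/2
g = (15-1)(15-2)/2
g = 14*13/2
g = 182/2 = 91

91


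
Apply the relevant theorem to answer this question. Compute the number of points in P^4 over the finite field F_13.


P^4(F_13) has (q^(n+1) - 1)/(q - 1) points.
= 13^4 + 13^3 + 13^2 + 13^1 + 13^0
= 28561 + 2197 + 169 + 13 + 1
= 30941

30941


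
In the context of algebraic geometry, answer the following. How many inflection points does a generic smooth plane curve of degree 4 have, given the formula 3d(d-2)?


For a general smooth plane curve C of degree d, the inflection points are
the intersection of C with its Hessian curve, which has degree 3(d-2).
By Bezout, the total intersection number is d * 3(d-2) = 4 * 6 = 24.
For a general curve every flex is ordinary, so each contributes
multiplicity 1 to C·Hess(C), and the number of distinct inflection
points is 3d(d-2).
Inflection points = 3*4*(4-2) = 3*4*2 = 24

24


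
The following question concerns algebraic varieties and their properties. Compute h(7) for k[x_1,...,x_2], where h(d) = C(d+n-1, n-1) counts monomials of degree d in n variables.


The Hilbert function for the polynomial ring in 2 variables is:
h(d) = C(d+n-1, n-1)
h(7) = C(7+2-1, 2-1) = C(8, 1)
= 8! / (1! * 7!)
= 8

8


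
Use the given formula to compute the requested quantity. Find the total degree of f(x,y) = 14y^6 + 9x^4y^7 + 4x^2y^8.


Examine each term for its total degree (sum of exponents).
  Term '14y^6' has total degree 0+6 = 6.
  Term '9x^4y^7' has total degree 4+7 = 11.
  Term '4x^2y^8' has total degree 2+8 = 10.
The maximum total degree among all terms is 11.

11


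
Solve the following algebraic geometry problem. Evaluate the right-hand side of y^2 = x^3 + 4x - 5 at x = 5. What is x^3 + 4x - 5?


Compute x^3 + 4x - 5 at x = 5:
x^3 = 5^3 = 125
4*x = 4*5 = 20
Sum: 125 + 20 - 5 = 140

140


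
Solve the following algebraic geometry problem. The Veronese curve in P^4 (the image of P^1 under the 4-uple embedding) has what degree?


The rational normal curve in P^4 is the image of P^1 under the 4-uple Veronese.
A general hyperplane in P^4 pulls back to a degree-4 form on P^1, which has 4 zeros,
so the curve meets a general hyperplane in 4 points. Degree = 4.

4


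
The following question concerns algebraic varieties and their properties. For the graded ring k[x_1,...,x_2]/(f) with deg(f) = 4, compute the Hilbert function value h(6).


For R = k[x_1,...,x_n]/(f) with f homogeneous of degree e:
The Hilbert series is (1 - t^e)/(1 - t)^n.
So h(d) = C(d+n-1, n-1) - C(d-e+n-1, n-1) for d >= e.
With n=2, e=4, d=6:
C(6+2-1, 2-1) = C(7, 1) = 7
C(6-4+2-1, 2-1) = C(3, 1) = 3
h(6) = 7 - 3 = 4

4


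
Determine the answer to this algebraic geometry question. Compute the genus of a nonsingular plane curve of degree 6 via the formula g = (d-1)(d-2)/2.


Using the genus formula for smooth plane curves:
g = (d-1)(d-2)/2
g = (6-1)(6-2)/2
g = 5*4/2
g = 20/2 = 10

10


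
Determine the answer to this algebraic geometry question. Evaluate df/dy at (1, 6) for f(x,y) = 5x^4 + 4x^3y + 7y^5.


df/dy = 4*x^3 + 5*7*y^4
At (1,6): 4*1^3 + 5*7*6^4
= 4 + 45360
= 45364

45364


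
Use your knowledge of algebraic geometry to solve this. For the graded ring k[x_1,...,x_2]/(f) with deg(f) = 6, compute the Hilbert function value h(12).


For R = k[x_1,...,x_n]/(f) with f homogeneous of degree e:
The Hilbert series is (1 - t^e)/(1 - t)^n.
So h(d) = C(d+n-1, n-1) - C(d-e+n-1, n-1) for d >= e.
With n=2, e=6, d=12:
C(12+2-1, 2-1) = C(13, 1) = 13
C(12-6+2-1, 2-1) = C(7, 1) = 7
h(12) = 13 - 7 = 6

6


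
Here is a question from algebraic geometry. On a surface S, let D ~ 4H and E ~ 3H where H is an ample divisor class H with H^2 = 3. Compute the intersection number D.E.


Using bilinearity of the intersection pairing on a surface S:
(aH).(bH) = ab * (H.H)
We have H^2 = 3.
D.E = (4H).(3H) = 4*3*3
= 12*3
= 36

36


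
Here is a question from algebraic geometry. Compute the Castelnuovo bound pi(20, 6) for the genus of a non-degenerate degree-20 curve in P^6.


Castelnuovo's bound: write d - 1 = m(r-1) + epsilon with 0 <= epsilon < r-1.
d - 1 = 20 - 1 = 19
r - 1 = 6 - 1 = 5
19 = 3*5 + 4, so m = 3, epsilon = 4
pi(d, r) = m(m-1)(r-1)/2 + m*epsilon
= 3*2*5/2 + 3*4
= 30/2 + 12
= 15 + 12 = 27

27


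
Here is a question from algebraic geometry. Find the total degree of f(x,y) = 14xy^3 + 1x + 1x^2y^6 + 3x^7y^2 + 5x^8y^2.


Examine each term for its total degree (sum of exponents).
  Term '14xy^3' has total degree 1+3 = 4.
  Term '1x' has total degree 1+0 = 1.
  Term '1x^2y^6' has total degree 2+6 = 8.
  Term '3x^7y^2' has total degree 7+2 = 9.
  Term '5x^8y^2' has total degree 8+2 = 10.
The maximum total degree among all terms is 10.

10


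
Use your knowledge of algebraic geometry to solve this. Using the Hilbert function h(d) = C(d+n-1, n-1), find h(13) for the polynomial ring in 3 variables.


The Hilbert function for the polynomial ring in 3 variables is:
h(d) = C(d+n-1, n-1)
h(13) = C(13+3-1, 3-1) = C(15, 2)
= 15! / (2! * 13!)
= 105

105


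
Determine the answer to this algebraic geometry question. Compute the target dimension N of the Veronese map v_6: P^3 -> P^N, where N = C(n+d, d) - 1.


The Veronese embedding v_d: P^n -> P^N maps each point to all
degree-d monomials in n+1 homogeneous coordinates.
N = C(n+d, d) - 1
N = C(3+6, 6) - 1
N = C(9, 6) - 1
C(9, 6) = 84
N = 84 - 1 = 83

83


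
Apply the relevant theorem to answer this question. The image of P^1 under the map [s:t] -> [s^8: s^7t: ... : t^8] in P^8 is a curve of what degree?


The rational normal curve in P^8 is the image of P^1 under the 8-uple Veronese.
A general hyperplane in P^8 pulls back to a degree-8 form on P^1, which has 8 zeros,
so the curve meets a general hyperplane in 8 points. Degree = 8.

8


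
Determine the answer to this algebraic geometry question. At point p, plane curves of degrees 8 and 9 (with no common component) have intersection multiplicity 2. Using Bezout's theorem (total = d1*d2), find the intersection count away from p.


By Bezout's theorem, the total intersection number is d1 * d2.
Total = 8 * 9 = 72
Intersection multiplicity at p = 2
Remaining intersections = 72 - 2 = 70

70


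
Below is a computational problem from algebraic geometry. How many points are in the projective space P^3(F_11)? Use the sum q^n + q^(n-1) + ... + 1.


P^3(F_11) has (q^(n+1) - 1)/(q - 1) points.
= 11^3 + 11^2 + 11^1 + 11^0
= 1331 + 121 + 11 + 1
= 1464

1464


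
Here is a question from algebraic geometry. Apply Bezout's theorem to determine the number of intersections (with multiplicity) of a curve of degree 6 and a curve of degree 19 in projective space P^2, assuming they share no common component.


Bezout's theorem states the intersection count equals the product of degrees.
Intersection count = 6 * 19 = 114

114


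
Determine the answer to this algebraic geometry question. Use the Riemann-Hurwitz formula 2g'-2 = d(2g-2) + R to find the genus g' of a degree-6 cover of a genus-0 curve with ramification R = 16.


Riemann-Hurwitz formula: 2g' - 2 = d(2g - 2) + R
Given: d = 6, g = 0, R = 16
2g' - 2 = 6*(2*0 - 2) + 16
2g' - 2 = 6*(-2) + 16
2g' - 2 = -12 + 16 = 4
2g' = 6
g' = 3

3


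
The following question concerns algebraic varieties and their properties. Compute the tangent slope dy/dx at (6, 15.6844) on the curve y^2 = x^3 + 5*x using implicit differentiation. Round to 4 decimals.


Using implicit differentiation of y^2 = x^3 + 5*x:
2y * dy/dx = 3x^2 + 5
dy/dx = (3x^2 + 5)/(2y)
Numerator: 3*6^2 + 5 = 113
Denominator: 2*15.6844 = 31.3688
dy/dx = 113/31.3688 = 3.6023

3.6023


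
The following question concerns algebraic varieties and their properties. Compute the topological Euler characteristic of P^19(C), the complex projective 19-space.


The complex projective space P^19 has one cell in each even real dimension 0, 2, ..., 38.
The cohomology groups are H^{2k}(P^19) = Z for k = 0,...,19, and 0 otherwise.
Euler characteristic = sum of Betti numbers = 1 per even-dimensional cohomology group.
chi(P^19) = 19 + 1 = 20

20


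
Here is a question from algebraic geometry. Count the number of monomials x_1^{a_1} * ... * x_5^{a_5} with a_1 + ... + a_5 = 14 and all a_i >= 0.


The number of degree-14 monomials in 5 variables is C(d+n-1, n-1).
= C(14+5-1, 5-1) = C(18, 4)
= 3060

3060


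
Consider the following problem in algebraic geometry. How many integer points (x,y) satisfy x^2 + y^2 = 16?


Systematically check integer values of x where x^2 <= 16.
For each valid x, check if 16 - x^2 is a perfect square.
x=0: 16 - 0 = 16, sqrt = 4 (valid)
x=4: 16 - 16 = 0, sqrt = 0 (valid)
Total integer solutions found: 4

4


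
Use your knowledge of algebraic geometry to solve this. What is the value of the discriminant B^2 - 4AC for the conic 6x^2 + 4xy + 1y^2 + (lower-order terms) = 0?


The discriminant of a conic Ax^2 + Bxy + Cy^2 + ... = 0 is B^2 - 4AC.
B^2 = 4^2 = 16
4AC = 4*6*1 = 24
Discriminant = 16 - 24 = -8

-8


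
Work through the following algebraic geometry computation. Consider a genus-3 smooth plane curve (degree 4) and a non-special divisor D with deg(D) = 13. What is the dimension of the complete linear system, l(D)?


First, compute the genus of a smooth plane curve of degree 4:
g = (d-1)(d-2)/2 = (4-1)(4-2)/2 = 3
For a non-special divisor D (i.e., h^1(D) = 0), Riemann-Roch gives:
l(D) = deg(D) - g + 1
Since deg(D) = 13 >= 2g - 1 = 5, D is non-special.
l(D) = 13 - 3 + 1 = 11

11


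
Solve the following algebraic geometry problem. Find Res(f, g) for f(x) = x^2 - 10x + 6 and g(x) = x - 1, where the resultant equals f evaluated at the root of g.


For Res(f, x - c), we evaluate f at x = c.
f(1) = 1^2 - 10*1 + 6
= 1 - 10 + 6
= -9 + 6 = -3
Res(f, g) = -3

-3


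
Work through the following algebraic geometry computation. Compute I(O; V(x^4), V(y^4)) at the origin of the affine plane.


The intersection multiplicity of V(x^a) and V(y^b) at the origin is:
I(O; V(x^4), V(y^4)) = dim_k(k[x,y]/(x^4, y^4))
A basis for k[x,y]/(x^4, y^4) is the set of monomials x^i * y^j
where 0 <= i < 4 and 0 <= j < 4.
The number of such monomials is 4 * 4 = 16

16


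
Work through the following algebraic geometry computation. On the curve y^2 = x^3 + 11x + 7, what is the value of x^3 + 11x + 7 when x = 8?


Compute x^3 + 11x + 7 at x = 8:
x^3 = 8^3 = 512
11*x = 11*8 = 88
Sum: 512 + 88 + 7 = 607

607


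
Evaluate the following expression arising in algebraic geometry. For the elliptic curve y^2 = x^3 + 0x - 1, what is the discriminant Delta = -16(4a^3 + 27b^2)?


Compute each component:
4a^3 = 4*0^3 = 4*0 = 0
27b^2 = 27*(-1)^2 = 27*1 = 27
4a^3 + 27b^2 = 0 + 27 = 27
Delta = -16*27 = -432

-432


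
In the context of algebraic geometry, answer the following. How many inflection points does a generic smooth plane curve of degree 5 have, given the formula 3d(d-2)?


For a general smooth plane curve C of degree d, the inflection points are
the intersection of C with its Hessian curve, which has degree 3(d-2).
By Bezout, the total intersection number is d * 3(d-2) = 5 * 9 = 45.
For a general curve every flex is ordinary, so each contributes
multiplicity 1 to C·Hess(C), and the number of distinct inflection
points is 3d(d-2).
Inflection points = 3*5*(5-2) = 3*5*3 = 45

45


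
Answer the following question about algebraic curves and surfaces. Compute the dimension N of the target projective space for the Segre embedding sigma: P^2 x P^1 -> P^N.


The Segre embedding maps P^m x P^n into P^N via
all products of coordinates from each factor.
N = (m+1)(n+1) - 1
N = (2+1)(1+1) - 1
N = 3*2 - 1
N = 6 - 1 = 5

5


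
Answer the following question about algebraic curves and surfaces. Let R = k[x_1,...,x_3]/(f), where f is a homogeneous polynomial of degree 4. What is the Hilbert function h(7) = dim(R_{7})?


For R = k[x_1,...,x_n]/(f) with f homogeneous of degree e:
The Hilbert series is (1 - t^e)/(1 - t)^n.
So h(d) = C(d+n-1, n-1) - C(d-e+n-1, n-1) for d >= e.
With n=3, e=4, d=7:
C(7+3-1, 3-1) = C(9, 2) = 36
C(7-4+3-1, 3-1) = C(5, 2) = 10
h(7) = 36 - 10 = 26

26


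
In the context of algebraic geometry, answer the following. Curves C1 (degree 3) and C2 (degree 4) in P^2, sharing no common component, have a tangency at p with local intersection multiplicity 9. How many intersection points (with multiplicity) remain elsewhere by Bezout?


By Bezout's theorem, the total intersection number is d1 * d2.
Total = 3 * 4 = 12
Intersection multiplicity at p = 9
Remaining intersections = 12 - 9 = 3

3


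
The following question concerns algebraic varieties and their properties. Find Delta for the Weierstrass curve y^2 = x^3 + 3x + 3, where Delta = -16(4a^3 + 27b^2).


Compute each component:
4a^3 = 4*3^3 = 4*27 = 108
27b^2 = 27*3^2 = 27*9 = 243
4a^3 + 27b^2 = 108 + 243 = 351
Delta = -16*351 = -5616

-5616


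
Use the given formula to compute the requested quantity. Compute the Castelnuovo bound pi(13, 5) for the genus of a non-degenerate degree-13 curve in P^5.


Castelnuovo's bound: write d - 1 = m(r-1) + epsilon with 0 <= epsilon < r-1.
d - 1 = 13 - 1 = 12
r - 1 = 5 - 1 = 4
12 = 3*4 + 0, so m = 3, epsilon = 0
pi(d, r) = m(m-1)(r-1)/2 + m*epsilon
= 3*2*4/2 + 3*0
= 24/2 + 0
= 12 + 0 = 12

12


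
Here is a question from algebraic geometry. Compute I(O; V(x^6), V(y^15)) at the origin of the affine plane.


The intersection multiplicity of V(x^a) and V(y^b) at the origin is:
I(O; V(x^6), V(y^15)) = dim_k(k[x,y]/(x^6, y^15))
A basis for k[x,y]/(x^6, y^15) is the set of monomials x^i * y^j
where 0 <= i < 6 and 0 <= j < 15.
The number of such monomials is 6 * 15 = 90

90


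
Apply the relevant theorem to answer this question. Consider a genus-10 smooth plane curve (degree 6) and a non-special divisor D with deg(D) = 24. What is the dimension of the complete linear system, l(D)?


First, compute the genus of a smooth plane curve of degree 6:
g = (d-1)(d-2)/2 = (6-1)(6-2)/2 = 10
For a non-special divisor D (i.e., h^1(D) = 0), Riemann-Roch gives:
l(D) = deg(D) - g + 1
Since deg(D) = 24 >= 2g - 1 = 19, D is non-special.
l(D) = 24 - 10 + 1 = 15

15


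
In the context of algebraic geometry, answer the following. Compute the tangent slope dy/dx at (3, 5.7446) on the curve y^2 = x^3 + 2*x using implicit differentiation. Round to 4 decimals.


Using implicit differentiation of y^2 = x^3 + 2*x:
2y * dy/dx = 3x^2 + 2
dy/dx = (3x^2 + 2)/(2y)
Numerator: 3*3^2 + 2 = 29
Denominator: 2*5.7446 = 11.4892
dy/dx = 29/11.4892 = 2.5241

2.5241


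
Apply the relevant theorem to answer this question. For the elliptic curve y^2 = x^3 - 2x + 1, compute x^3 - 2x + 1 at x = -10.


Compute x^3 - 2x + 1 at x = -10:
x^3 = (-10)^3 = -1000
(-2)*x = (-2)*(-10) = 20
Sum: -1000 + 20 + 1 = -979

-979


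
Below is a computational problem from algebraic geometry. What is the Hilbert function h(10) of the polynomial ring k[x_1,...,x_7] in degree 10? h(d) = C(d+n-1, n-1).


The Hilbert function for the polynomial ring in 7 variables is:
h(d) = C(d+n-1, n-1)
h(10) = C(10+7-1, 7-1) = C(16, 6)
= 16! / (6! * 10!)
= 8008

8008


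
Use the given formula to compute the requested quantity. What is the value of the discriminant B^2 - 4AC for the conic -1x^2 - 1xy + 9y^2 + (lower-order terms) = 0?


The discriminant of a conic Ax^2 + Bxy + Cy^2 + ... = 0 is B^2 - 4AC.
B^2 = (-1)^2 = 1
4AC = 4*(-1)*9 = -36
Discriminant = 1 + 36 = 37

37


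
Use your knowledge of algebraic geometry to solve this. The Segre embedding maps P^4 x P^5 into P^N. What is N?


The Segre embedding maps P^m x P^n into P^N via
all products of coordinates from each factor.
N = (m+1)(n+1) - 1
N = (4+1)(5+1) - 1
N = 5*6 - 1
N = 30 - 1 = 29

29


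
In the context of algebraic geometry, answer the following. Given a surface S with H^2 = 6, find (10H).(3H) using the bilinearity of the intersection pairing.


Using bilinearity of the intersection pairing on a surface S:
(aH).(bH) = ab * (H.H)
We have H^2 = 6.
D.E = (10H).(3H) = 10*3*6
= 30*6
= 180

180


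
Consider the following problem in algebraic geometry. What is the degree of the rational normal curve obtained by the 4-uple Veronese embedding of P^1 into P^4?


The rational normal curve in P^4 is the image of P^1 under the 4-uple Veronese.
A general hyperplane in P^4 pulls back to a degree-4 form on P^1, which has 4 zeros,
so the curve meets a general hyperplane in 4 points. Degree = 4.

4


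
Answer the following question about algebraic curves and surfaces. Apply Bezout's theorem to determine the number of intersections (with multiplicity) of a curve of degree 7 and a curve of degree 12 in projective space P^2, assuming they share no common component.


Bezout's theorem states the intersection count equals the product of degrees.
Intersection count = 7 * 12 = 84

84


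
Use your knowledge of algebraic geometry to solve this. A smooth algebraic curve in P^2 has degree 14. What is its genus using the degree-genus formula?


Using the genus formula for smooth plane curves:
g = (d-1)(d-2)/2
g = (14-1)(14-2)/2
g = 13*12/2
g = 156/2 = 78

78


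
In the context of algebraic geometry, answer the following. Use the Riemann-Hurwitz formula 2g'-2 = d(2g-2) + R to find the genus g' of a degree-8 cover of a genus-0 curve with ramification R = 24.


Riemann-Hurwitz formula: 2g' - 2 = d(2g - 2) + R
Given: d = 8, g = 0, R = 24
2g' - 2 = 8*(2*0 - 2) + 24
2g' - 2 = 8*(-2) + 24
2g' - 2 = -16 + 24 = 8
2g' = 10
g' = 5

5


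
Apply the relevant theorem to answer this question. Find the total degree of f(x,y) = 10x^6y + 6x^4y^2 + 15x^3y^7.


Examine each term for its total degree (sum of exponents).
  Term '10x^6y' has total degree 6+1 = 7.
  Term '6x^4y^2' has total degree 4+2 = 6.
  Term '15x^3y^7' has total degree 3+7 = 10.
The maximum total degree among all terms is 10.

10


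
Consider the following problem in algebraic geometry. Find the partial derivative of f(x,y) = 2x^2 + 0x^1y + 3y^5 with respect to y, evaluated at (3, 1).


df/dy = 0*x^1 + 5*3*y^4
At (3,1): 0*3^1 + 5*3*1^4
= 0 + 15
= 15

15


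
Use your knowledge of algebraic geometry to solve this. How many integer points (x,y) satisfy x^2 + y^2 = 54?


Systematically check integer values of x where x^2 <= 54.
For each valid x, check if 54 - x^2 is a perfect square.
Total integer solutions found: 0

0


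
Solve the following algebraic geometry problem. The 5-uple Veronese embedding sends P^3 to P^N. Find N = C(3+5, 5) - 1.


The Veronese embedding v_d: P^n -> P^N maps each point to all
degree-d monomials in n+1 homogeneous coordinates.
N = C(n+d, d) - 1
N = C(3+5, 5) - 1
N = C(8, 5) - 1
C(8, 5) = 56
N = 56 - 1 = 55

55


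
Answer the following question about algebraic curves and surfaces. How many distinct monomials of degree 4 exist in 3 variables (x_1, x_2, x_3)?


The number of degree-4 monomials in 3 variables is C(d+n-1, n-1).
= C(4+3-1, 3-1) = C(6, 2)
= 15

15


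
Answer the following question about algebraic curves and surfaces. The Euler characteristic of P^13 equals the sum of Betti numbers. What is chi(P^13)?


The complex projective space P^13 has one cell in each even real dimension 0, 2, ..., 26.
The cohomology groups are H^{2k}(P^13) = Z for k = 0,...,13, and 0 otherwise.
Euler characteristic = sum of Betti numbers = 1 per even-dimensional cohomology group.
chi(P^13) = 13 + 1 = 14

14


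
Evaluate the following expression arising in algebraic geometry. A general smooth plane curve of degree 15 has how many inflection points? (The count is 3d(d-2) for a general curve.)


For a general smooth plane curve C of degree d, the inflection points are
the intersection of C with its Hessian curve, which has degree 3(d-2).
By Bezout, the total intersection number is d * 3(d-2) = 15 * 39 = 585.
For a general curve every flex is ordinary, so each contributes
multiplicity 1 to C·Hess(C), and the number of distinct inflection
points is 3d(d-2).
Inflection points = 3*15*(15-2) = 3*15*13 = 585

585


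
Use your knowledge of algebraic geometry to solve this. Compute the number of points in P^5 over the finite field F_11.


P^5(F_11) has (q^(n+1) - 1)/(q - 1) points.
= 11^5 + 11^4 + 11^3 + 11^2 + 11^1 + 11^0
= 161051 + 14641 + 1331 + 121 + 11 + 1
= 177156

177156


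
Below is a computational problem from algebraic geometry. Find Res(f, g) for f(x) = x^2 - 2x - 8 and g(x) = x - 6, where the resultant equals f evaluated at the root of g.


For Res(f, x - c), we evaluate f at x = c.
f(6) = 6^2 - 2*6 - 8
= 36 - 12 - 8
= 24 - 8 = 16
Res(f, g) = 16

16


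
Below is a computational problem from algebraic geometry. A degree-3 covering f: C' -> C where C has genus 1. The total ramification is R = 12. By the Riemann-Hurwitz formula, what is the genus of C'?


Riemann-Hurwitz formula: 2g' - 2 = d(2g - 2) + R
Given: d = 3, g = 1, R = 12
2g' - 2 = 3*(2*1 - 2) + 12
2g' - 2 = 3*0 + 12
2g' - 2 = 0 + 12 = 12
2g' = 14
g' = 7

7


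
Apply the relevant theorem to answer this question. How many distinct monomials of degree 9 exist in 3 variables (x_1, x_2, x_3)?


The number of degree-9 monomials in 3 variables is C(d+n-1, n-1).
= C(9+3-1, 3-1) = C(11, 2)
= 55

55


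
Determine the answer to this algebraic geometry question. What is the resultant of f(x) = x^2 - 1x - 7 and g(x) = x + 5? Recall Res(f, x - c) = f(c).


For Res(f, x - c), we evaluate f at x = c.
f(-5) = (-5)^2 - 1*(-5) - 7
= 25 + 5 - 7
= 30 - 7 = 23
Res(f, g) = 23

23


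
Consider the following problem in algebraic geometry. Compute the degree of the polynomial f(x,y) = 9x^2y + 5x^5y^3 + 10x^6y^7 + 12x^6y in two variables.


Examine each term for its total degree (sum of exponents).
  Term '9x^2y' has total degree 2+1 = 3.
  Term '5x^5y^3' has total degree 5+3 = 8.
  Term '10x^6y^7' has total degree 6+7 = 13.
  Term '12x^6y' has total degree 6+1 = 7.
The maximum total degree among all terms is 13.

13


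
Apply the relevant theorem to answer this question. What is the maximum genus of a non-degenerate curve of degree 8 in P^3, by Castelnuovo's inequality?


Castelnuovo's bound: write d - 1 = m(r-1) + epsilon with 0 <= epsilon < r-1.
d - 1 = 8 - 1 = 7
r - 1 = 3 - 1 = 2
7 = 3*2 + 1, so m = 3, epsilon = 1
pi(d, r) = m(m-1)(r-1)/2 + m*epsilon
= 3*2*2/2 + 3*1
= 12/2 + 3
= 6 + 3 = 9

9


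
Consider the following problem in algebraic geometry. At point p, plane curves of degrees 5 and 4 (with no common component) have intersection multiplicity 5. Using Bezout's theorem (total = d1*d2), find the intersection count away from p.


By Bezout's theorem, the total intersection number is d1 * d2.
Total = 5 * 4 = 20
Intersection multiplicity at p = 5
Remaining intersections = 20 - 5 = 15

15


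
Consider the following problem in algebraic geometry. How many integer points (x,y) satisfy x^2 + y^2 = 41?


Systematically check integer values of x where x^2 <= 41.
For each valid x, check if 41 - x^2 is a perfect square.
x=4: 41 - 16 = 25, sqrt = 5 (valid)
x=5: 41 - 25 = 16, sqrt = 4 (valid)
Total integer solutions found: 8

8


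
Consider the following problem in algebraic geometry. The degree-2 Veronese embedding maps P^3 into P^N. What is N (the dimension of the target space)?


The Veronese embedding v_d: P^n -> P^N maps each point to all
degree-d monomials in n+1 homogeneous coordinates.
N = C(n+d, d) - 1
N = C(3+2, 2) - 1
N = C(5, 2) - 1
C(5, 2) = 10
N = 10 - 1 = 9

9


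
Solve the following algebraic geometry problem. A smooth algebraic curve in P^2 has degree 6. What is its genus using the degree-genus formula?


Using the genus formula for smooth plane curves:
g = (d-1)(d-2)/2
g = (6-1)(6-2)/2
g = 5*4/2
g = 20/2 = 10

10


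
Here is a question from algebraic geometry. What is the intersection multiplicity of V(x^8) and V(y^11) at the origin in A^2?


The intersection multiplicity of V(x^a) and V(y^b) at the origin is:
I(O; V(x^8), V(y^11)) = dim_k(k[x,y]/(x^8, y^11))
A basis for k[x,y]/(x^8, y^11) is the set of monomials x^i * y^j
where 0 <= i < 8 and 0 <= j < 11.
The number of such monomials is 8 * 11 = 88

88


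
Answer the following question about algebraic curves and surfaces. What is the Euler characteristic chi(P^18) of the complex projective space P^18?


The complex projective space P^18 has one cell in each even real dimension 0, 2, ..., 36.
The cohomology groups are H^{2k}(P^18) = Z for k = 0,...,18, and 0 otherwise.
Euler characteristic = sum of Betti numbers = 1 per even-dimensional cohomology group.
chi(P^18) = 18 + 1 = 19

19


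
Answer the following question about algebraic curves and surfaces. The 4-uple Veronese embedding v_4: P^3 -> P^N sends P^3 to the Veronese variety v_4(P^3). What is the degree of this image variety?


The Veronese variety v_4(P^3) has degree d^r.
d^r = 4^3 = 64

64


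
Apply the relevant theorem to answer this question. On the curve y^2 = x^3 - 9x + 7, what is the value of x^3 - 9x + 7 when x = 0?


Compute x^3 - 9x + 7 at x = 0:
x^3 = 0^3 = 0
(-9)*x = (-9)*0 = 0
Sum: 0 + 0 + 7 = 7

7


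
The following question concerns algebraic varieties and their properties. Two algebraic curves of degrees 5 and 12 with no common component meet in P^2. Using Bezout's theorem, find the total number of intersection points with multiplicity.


Bezout's theorem states the intersection count equals the product of degrees.
Intersection count = 5 * 12 = 60

60


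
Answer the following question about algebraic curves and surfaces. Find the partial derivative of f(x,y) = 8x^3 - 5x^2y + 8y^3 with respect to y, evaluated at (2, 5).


df/dy = (-5)*x^2 + 3*8*y^2
At (2,5): (-5)*2^2 + 3*8*5^2
= -20 + 600
= 580

580


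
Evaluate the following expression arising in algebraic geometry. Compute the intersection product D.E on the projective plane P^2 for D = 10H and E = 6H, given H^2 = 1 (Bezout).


Using bilinearity of the intersection pairing on the projective plane P^2:
(aH).(bH) = ab * (H.H)
We have H^2 = 1 (Bezout).
D.E = (10H).(6H) = 10*6*1
= 60*1
= 60

60


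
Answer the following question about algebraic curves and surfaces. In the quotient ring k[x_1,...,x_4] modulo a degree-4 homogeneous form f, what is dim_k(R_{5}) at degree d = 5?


For R = k[x_1,...,x_n]/(f) with f homogeneous of degree e:
The Hilbert series is (1 - t^e)/(1 - t)^n.
So h(d) = C(d+n-1, n-1) - C(d-e+n-1, n-1) for d >= e.
With n=4, e=4, d=5:
C(5+4-1, 4-1) = C(8, 3) = 56
C(5-4+4-1, 4-1) = C(4, 3) = 4
h(5) = 56 - 4 = 52

52


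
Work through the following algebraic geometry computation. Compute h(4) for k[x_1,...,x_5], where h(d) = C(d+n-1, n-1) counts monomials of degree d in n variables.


The Hilbert function for the polynomial ring in 5 variables is:
h(d) = C(d+n-1, n-1)
h(4) = C(4+5-1, 5-1) = C(8, 4)
= 8! / (4! * 4!)
= 70

70


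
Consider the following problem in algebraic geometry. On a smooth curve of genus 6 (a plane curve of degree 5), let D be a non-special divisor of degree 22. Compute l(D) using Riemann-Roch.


First, compute the genus of a smooth plane curve of degree 5:
g = (d-1)(d-2)/2 = (5-1)(5-2)/2 = 6
For a non-special divisor D (i.e., h^1(D) = 0), Riemann-Roch gives:
l(D) = deg(D) - g + 1
Since deg(D) = 22 >= 2g - 1 = 11, D is non-special.
l(D) = 22 - 6 + 1 = 17

17


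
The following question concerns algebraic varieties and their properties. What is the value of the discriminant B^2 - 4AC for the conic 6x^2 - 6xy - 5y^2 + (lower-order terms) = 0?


The discriminant of a conic Ax^2 + Bxy + Cy^2 + ... = 0 is B^2 - 4AC.
B^2 = (-6)^2 = 36
4AC = 4*6*(-5) = -120
Discriminant = 36 + 120 = 156

156


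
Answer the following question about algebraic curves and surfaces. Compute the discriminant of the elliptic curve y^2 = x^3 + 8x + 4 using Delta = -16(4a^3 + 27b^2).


Compute each component:
4a^3 = 4*8^3 = 4*512 = 2048
27b^2 = 27*4^2 = 27*16 = 432
4a^3 + 27b^2 = 2048 + 432 = 2480
Delta = -16*2480 = -39680

-39680


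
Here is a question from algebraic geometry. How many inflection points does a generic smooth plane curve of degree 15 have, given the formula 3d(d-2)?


For a general smooth plane curve C of degree d, the inflection points are
the intersection of C with its Hessian curve, which has degree 3(d-2).
By Bezout, the total intersection number is d * 3(d-2) = 15 * 39 = 585.
For a general curve every flex is ordinary, so each contributes
multiplicity 1 to C·Hess(C), and the number of distinct inflection
points is 3d(d-2).
Inflection points = 3*15*(15-2) = 3*15*13 = 585

585


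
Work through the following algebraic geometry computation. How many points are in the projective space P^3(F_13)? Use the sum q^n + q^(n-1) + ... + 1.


P^3(F_13) has (q^(n+1) - 1)/(q - 1) points.
= 13^3 + 13^2 + 13^1 + 13^0
= 2197 + 169 + 13 + 1
= 2380

2380


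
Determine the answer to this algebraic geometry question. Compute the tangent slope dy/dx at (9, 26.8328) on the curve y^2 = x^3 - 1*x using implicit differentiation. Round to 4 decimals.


Using implicit differentiation of y^2 = x^3 - 1*x:
2y * dy/dx = 3x^2 - 1
dy/dx = (3x^2 - 1)/(2y)
Numerator: 3*9^2 - 1 = 242
Denominator: 2*26.8328 = 53.6656
dy/dx = 242/53.6656 = 4.5094

4.5094


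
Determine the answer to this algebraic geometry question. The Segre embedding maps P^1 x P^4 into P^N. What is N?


The Segre embedding maps P^m x P^n into P^N via
all products of coordinates from each factor.
N = (m+1)(n+1) - 1
N = (1+1)(4+1) - 1
N = 2*5 - 1
N = 10 - 1 = 9

9


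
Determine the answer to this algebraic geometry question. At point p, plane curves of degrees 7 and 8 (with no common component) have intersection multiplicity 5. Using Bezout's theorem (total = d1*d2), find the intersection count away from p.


By Bezout's theorem, the total intersection number is d1 * d2.
Total = 7 * 8 = 56
Intersection multiplicity at p = 5
Remaining intersections = 56 - 5 = 51

51


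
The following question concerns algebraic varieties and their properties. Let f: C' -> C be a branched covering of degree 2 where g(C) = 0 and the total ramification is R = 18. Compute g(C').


Riemann-Hurwitz formula: 2g' - 2 = d(2g - 2) + R
Given: d = 2, g = 0, R = 18
2g' - 2 = 2*(2*0 - 2) + 18
2g' - 2 = 2*(-2) + 18
2g' - 2 = -4 + 18 = 14
2g' = 16
g' = 8

8


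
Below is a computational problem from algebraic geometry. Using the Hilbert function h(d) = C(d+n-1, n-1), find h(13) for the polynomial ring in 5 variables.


The Hilbert function for the polynomial ring in 5 variables is:
h(d) = C(d+n-1, n-1)
h(13) = C(13+5-1, 5-1) = C(17, 4)
= 17! / (4! * 13!)
= 2380

2380


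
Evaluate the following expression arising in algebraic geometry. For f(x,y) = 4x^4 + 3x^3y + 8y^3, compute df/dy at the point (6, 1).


df/dy = 3*x^3 + 3*8*y^2
At (6,1): 3*6^3 + 3*8*1^2
= 648 + 24
= 672

672


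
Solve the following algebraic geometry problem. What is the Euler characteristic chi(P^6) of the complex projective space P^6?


The complex projective space P^6 has one cell in each even real dimension 0, 2, ..., 12.
The cohomology groups are H^{2k}(P^6) = Z for k = 0,...,6, and 0 otherwise.
Euler characteristic = sum of Betti numbers = 1 per even-dimensional cohomology group.
chi(P^6) = 6 + 1 = 7

7


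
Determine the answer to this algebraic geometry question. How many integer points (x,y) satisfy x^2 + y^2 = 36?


Systematically check integer values of x where x^2 <= 36.
For each valid x, check if 36 - x^2 is a perfect square.
x=0: 36 - 0 = 36, sqrt = 6 (valid)
x=6: 36 - 36 = 0, sqrt = 0 (valid)
Total integer solutions found: 4

4


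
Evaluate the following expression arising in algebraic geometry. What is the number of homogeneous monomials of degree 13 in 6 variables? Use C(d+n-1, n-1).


The number of degree-13 monomials in 6 variables is C(d+n-1, n-1).
= C(13+6-1, 6-1) = C(18, 5)
= 8568

8568


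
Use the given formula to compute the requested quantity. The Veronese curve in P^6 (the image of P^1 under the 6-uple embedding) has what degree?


The rational normal curve in P^6 is the image of P^1 under the 6-uple Veronese.
A general hyperplane in P^6 pulls back to a degree-6 form on P^1, which has 6 zeros,
so the curve meets a general hyperplane in 6 points. Degree = 6.

6


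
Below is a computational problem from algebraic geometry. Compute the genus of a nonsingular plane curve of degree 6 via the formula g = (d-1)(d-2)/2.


Using the genus formula for smooth plane curves:
g = (d-1)(d-2)/2
g = (6-1)(6-2)/2
g = 5*4/2
g = 20/2 = 10

10


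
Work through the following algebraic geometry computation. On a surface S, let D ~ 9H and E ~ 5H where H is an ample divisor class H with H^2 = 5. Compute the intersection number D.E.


Using bilinearity of the intersection pairing on a surface S:
(aH).(bH) = ab * (H.H)
We have H^2 = 5.
D.E = (9H).(5H) = 9*5*5
= 45*5
= 225

225


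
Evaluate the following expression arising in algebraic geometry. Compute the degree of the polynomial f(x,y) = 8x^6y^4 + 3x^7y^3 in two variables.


Examine each term for its total degree (sum of exponents).
  Term '8x^6y^4' has total degree 6+4 = 10.
  Term '3x^7y^3' has total degree 7+3 = 10.
The maximum total degree among all terms is 10.

10


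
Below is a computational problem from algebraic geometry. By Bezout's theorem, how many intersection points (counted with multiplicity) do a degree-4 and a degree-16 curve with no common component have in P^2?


Bezout's theorem states the intersection count equals the product of degrees.
Intersection count = 4 * 16 = 64

64
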